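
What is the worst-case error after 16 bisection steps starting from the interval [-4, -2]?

Bisection error bound: |error| ≤ (b-a)/2^n
|error| ≤ (-2 - (-4))/2^16 = 2/2^16
|error| ≤ 0.0000305176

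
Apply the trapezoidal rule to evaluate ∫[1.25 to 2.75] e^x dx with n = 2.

f(x) = e^x
a = 1.25, b = 2.75, n = 2
h = (b - a)/n = 0.750000

Trapezoidal rule: (h/2)[f(x₀) + 2f(x₁) + 2f(x₂) + ... + f(xₙ)]

x_0 = 1.2500, f(x_0) = 3.490343, coefficient = 1
x_1 = 2.0000, f(x_1) = 7.389056, coefficient = 2
x_2 = 2.7500, f(x_2) = 15.642632, coefficient = 1

I ≈ (0.750000/2) × 33.911087 = 12.716658
Exact value: 12.152289
Error: 0.564369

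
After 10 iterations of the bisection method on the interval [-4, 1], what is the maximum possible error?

Bisection error bound: |error| ≤ (b-a)/2^n
|error| ≤ (1 - (-4))/2^10 = 5/2^10
|error| ≤ 0.0048828125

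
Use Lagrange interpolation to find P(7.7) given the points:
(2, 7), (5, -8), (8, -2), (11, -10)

Lagrange interpolation formula:
P(x) = Σ yᵢ × Lᵢ(x)
where Lᵢ(x) = Π_{j≠i} (x - xⱼ)/(xᵢ - xⱼ)

L_0(7.7) = (7.7 - 5)/(2 - 5) × (7.7 - 8)/(2 - 8) × (7.7 - 11)/(2 - 11) = -0.016500
L_1(7.7) = (7.7 - 2)/(5 - 2) × (7.7 - 8)/(5 - 8) × (7.7 - 11)/(5 - 11) = 0.104500
L_2(7.7) = (7.7 - 2)/(8 - 2) × (7.7 - 5)/(8 - 5) × (7.7 - 11)/(8 - 11) = 0.940500
L_3(7.7) = (7.7 - 2)/(11 - 2) × (7.7 - 5)/(11 - 5) × (7.7 - 8)/(11 - 8) = -0.028500

P(7.7) = 7×L_0(7.7) + (-8)×L_1(7.7) + (-2)×L_2(7.7) + (-10)×L_3(7.7)
P(7.7) = -2.547500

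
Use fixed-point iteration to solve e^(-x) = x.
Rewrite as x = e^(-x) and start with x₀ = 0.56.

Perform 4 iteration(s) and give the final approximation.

Equation: e^(-x) = x
Fixed-point form: x = e^(-x)
x₀ = 0.56

x_1 = g(0.560000) = 0.571209
x_2 = g(0.571209) = 0.564842
x_3 = g(0.564842) = 0.568450
x_4 = g(0.568450) = 0.566403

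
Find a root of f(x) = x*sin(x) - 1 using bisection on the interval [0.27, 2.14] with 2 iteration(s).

f(x) = x*sin(x) - 1
Initial interval: [0.27, 2.14]

Iteration 1:
  c_1 = (0.270000 + 2.140000)/2 = 1.205000
  f(c_1) = f(1.205000) = 0.125276
  f(a) × f(c) < 0, new interval: [0.270000, 1.205000]
Iteration 2:
  c_2 = (0.270000 + 1.205000)/2 = 0.737500
  f(c_2) = f(0.737500) = -0.504076
  f(a) × f(c) ≥ 0, new interval: [0.737500, 1.205000]

After 2 iteration(s), the approximation is c_2 = 0.737500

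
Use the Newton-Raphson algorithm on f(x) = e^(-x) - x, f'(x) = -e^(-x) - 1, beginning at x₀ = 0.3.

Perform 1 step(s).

f(x) = e^(-x) - x
f'(x) = -e^(-x) - 1
x₀ = 0.3

Newton-Raphson formula: x_{n+1} = x_n - f(x_n)/f'(x_n)

Iteration 1:
  f(0.300000) = 0.440818
  f'(0.300000) = -1.740818
  x_1 = 0.300000 - 0.440818/(-1.740818) = 0.553225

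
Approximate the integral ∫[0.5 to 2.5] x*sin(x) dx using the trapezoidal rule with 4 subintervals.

f(x) = x*sin(x)
a = 0.5, b = 2.5, n = 4
h = (b - a)/n = 0.500000

Trapezoidal rule: (h/2)[f(x₀) + 2f(x₁) + 2f(x₂) + ... + f(xₙ)]

x_0 = 0.5000, f(x_0) = 0.239713, coefficient = 1
x_1 = 1.0000, f(x_1) = 0.841471, coefficient = 2
x_2 = 1.5000, f(x_2) = 1.496242, coefficient = 2
x_3 = 2.0000, f(x_3) = 1.818595, coefficient = 2
x_4 = 2.5000, f(x_4) = 1.496180, coefficient = 1

I ≈ (0.500000/2) × 10.048510 = 2.512127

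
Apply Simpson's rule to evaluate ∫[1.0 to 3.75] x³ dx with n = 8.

f(x) = x³
a = 1.0, b = 3.75, n = 8
h = (b - a)/n = 0.343750

Simpson's rule: (h/3)[f(x₀) + 4f(x₁) + 2f(x₂) + ... + f(xₙ)]

x_0 = 1.0000, f(x_0) = 1.000000, coefficient = 1
x_1 = 1.3438, f(x_1) = 2.426361, coefficient = 4
x_2 = 1.6875, f(x_2) = 4.805420, coefficient = 2
x_3 = 2.0312, f(x_3) = 8.380890, coefficient = 4
x_4 = 2.3750, f(x_4) = 13.396484, coefficient = 2
x_5 = 2.7188, f(x_5) = 20.095917, coefficient = 4
x_6 = 3.0625, f(x_6) = 28.722900, coefficient = 2
x_7 = 3.4062, f(x_7) = 39.521149, coefficient = 4
x_8 = 3.7500, f(x_8) = 52.734375, coefficient = 1

I ≈ (0.343750/3) × 429.281250 = 49.188477
Exact value: 49.188477
Error: 0.000000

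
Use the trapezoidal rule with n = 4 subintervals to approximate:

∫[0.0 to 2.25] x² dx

f(x) = x²
a = 0.0, b = 2.25, n = 4
h = (b - a)/n = 0.562500

Trapezoidal rule: (h/2)[f(x₀) + 2f(x₁) + 2f(x₂) + ... + f(xₙ)]

x_0 = 0.0000, f(x_0) = 0.000000, coefficient = 1
x_1 = 0.5625, f(x_1) = 0.316406, coefficient = 2
x_2 = 1.1250, f(x_2) = 1.265625, coefficient = 2
x_3 = 1.6875, f(x_3) = 2.847656, coefficient = 2
x_4 = 2.2500, f(x_4) = 5.062500, coefficient = 1

I ≈ (0.562500/2) × 13.921875 = 3.915527
Exact value: 3.796875
Error: 0.118652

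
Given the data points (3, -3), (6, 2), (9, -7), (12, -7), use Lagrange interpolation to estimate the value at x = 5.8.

Lagrange interpolation formula:
P(x) = Σ yᵢ × Lᵢ(x)
where Lᵢ(x) = Π_{j≠i} (x - xⱼ)/(xᵢ - xⱼ)

L_0(5.8) = (5.8 - 6)/(3 - 6) × (5.8 - 9)/(3 - 9) × (5.8 - 12)/(3 - 12) = 0.024494
L_1(5.8) = (5.8 - 3)/(6 - 3) × (5.8 - 9)/(6 - 9) × (5.8 - 12)/(6 - 12) = 1.028741
L_2(5.8) = (5.8 - 3)/(9 - 3) × (5.8 - 6)/(9 - 6) × (5.8 - 12)/(9 - 12) = -0.064296
L_3(5.8) = (5.8 - 3)/(12 - 3) × (5.8 - 6)/(12 - 6) × (5.8 - 9)/(12 - 9) = 0.011062

P(5.8) = (-3)×L_0(5.8) + 2×L_1(5.8) + (-7)×L_2(5.8) + (-7)×L_3(5.8)
P(5.8) = 2.356642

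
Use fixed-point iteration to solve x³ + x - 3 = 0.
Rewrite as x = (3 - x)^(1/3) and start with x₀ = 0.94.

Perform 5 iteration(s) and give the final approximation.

Equation: x³ + x - 3 = 0
Fixed-point form: x = (3 - x)^(1/3)
x₀ = 0.94

x_1 = g(0.940000) = 1.272396
x_2 = g(1.272396) = 1.199908
x_3 = g(1.199908) = 1.216461
x_4 = g(1.216461) = 1.212721
x_5 = g(1.212721) = 1.213568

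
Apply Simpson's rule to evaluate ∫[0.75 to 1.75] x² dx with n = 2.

f(x) = x²
a = 0.75, b = 1.75, n = 2
h = (b - a)/n = 0.500000

Simpson's rule: (h/3)[f(x₀) + 4f(x₁) + 2f(x₂) + ... + f(xₙ)]

x_0 = 0.7500, f(x_0) = 0.562500, coefficient = 1
x_1 = 1.2500, f(x_1) = 1.562500, coefficient = 4
x_2 = 1.7500, f(x_2) = 3.062500, coefficient = 1

I ≈ (0.500000/3) × 9.875000 = 1.645833
Exact value: 1.645833
Error: 0.000000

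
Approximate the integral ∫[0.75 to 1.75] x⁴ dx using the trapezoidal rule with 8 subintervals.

f(x) = x⁴
a = 0.75, b = 1.75, n = 8
h = (b - a)/n = 0.125000

Trapezoidal rule: (h/2)[f(x₀) + 2f(x₁) + 2f(x₂) + ... + f(xₙ)]

x_0 = 0.7500, f(x_0) = 0.316406, coefficient = 1
x_1 = 0.8750, f(x_1) = 0.586182, coefficient = 2
x_2 = 1.0000, f(x_2) = 1.000000, coefficient = 2
x_3 = 1.1250, f(x_3) = 1.601807, coefficient = 2
x_4 = 1.2500, f(x_4) = 2.441406, coefficient = 2
x_5 = 1.3750, f(x_5) = 3.574463, coefficient = 2
x_6 = 1.5000, f(x_6) = 5.062500, coefficient = 2
x_7 = 1.6250, f(x_7) = 6.972900, coefficient = 2
x_8 = 1.7500, f(x_8) = 9.378906, coefficient = 1

I ≈ (0.125000/2) × 52.173828 = 3.260864
Exact value: 3.235156
Error: 0.025708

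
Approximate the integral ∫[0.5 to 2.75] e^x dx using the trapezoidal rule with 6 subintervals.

f(x) = e^x
a = 0.5, b = 2.75, n = 6
h = (b - a)/n = 0.375000

Trapezoidal rule: (h/2)[f(x₀) + 2f(x₁) + 2f(x₂) + ... + f(xₙ)]

x_0 = 0.5000, f(x_0) = 1.648721, coefficient = 1
x_1 = 0.8750, f(x_1) = 2.398875, coefficient = 2
x_2 = 1.2500, f(x_2) = 3.490343, coefficient = 2
x_3 = 1.6250, f(x_3) = 5.078419, coefficient = 2
x_4 = 2.0000, f(x_4) = 7.389056, coefficient = 2
x_5 = 2.3750, f(x_5) = 10.751013, coefficient = 2
x_6 = 2.7500, f(x_6) = 15.642632, coefficient = 1

I ≈ (0.375000/2) × 75.506766 = 14.157519
Exact value: 13.993911
Error: 0.163608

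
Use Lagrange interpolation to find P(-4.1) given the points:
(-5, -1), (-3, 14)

Lagrange interpolation formula:
P(x) = Σ yᵢ × Lᵢ(x)
where Lᵢ(x) = Π_{j≠i} (x - xⱼ)/(xᵢ - xⱼ)

L_0(-4.1) = (-4.1 - (-3))/(-5 - (-3)) = 0.550000
L_1(-4.1) = (-4.1 - (-5))/(-3 - (-5)) = 0.450000

P(-4.1) = (-1)×L_0(-4.1) + 14×L_1(-4.1)
P(-4.1) = 5.750000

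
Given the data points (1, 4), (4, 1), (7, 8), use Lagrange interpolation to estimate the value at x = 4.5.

Lagrange interpolation formula:
P(x) = Σ yᵢ × Lᵢ(x)
where Lᵢ(x) = Π_{j≠i} (x - xⱼ)/(xᵢ - xⱼ)

L_0(4.5) = (4.5 - 4)/(1 - 4) × (4.5 - 7)/(1 - 7) = -0.069444
L_1(4.5) = (4.5 - 1)/(4 - 1) × (4.5 - 7)/(4 - 7) = 0.972222
L_2(4.5) = (4.5 - 1)/(7 - 1) × (4.5 - 4)/(7 - 4) = 0.097222

P(4.5) = 4×L_0(4.5) + 1×L_1(4.5) + 8×L_2(4.5)
P(4.5) = 1.472222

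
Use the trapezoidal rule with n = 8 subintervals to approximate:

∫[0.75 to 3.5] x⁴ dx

f(x) = x⁴
a = 0.75, b = 3.5, n = 8
h = (b - a)/n = 0.343750

Trapezoidal rule: (h/2)[f(x₀) + 2f(x₁) + 2f(x₂) + ... + f(xₙ)]

x_0 = 0.7500, f(x_0) = 0.316406, coefficient = 1
x_1 = 1.0938, f(x_1) = 1.431108, coefficient = 2
x_2 = 1.4375, f(x_2) = 4.270035, coefficient = 2
x_3 = 1.7812, f(x_3) = 10.066987, coefficient = 2
x_4 = 2.1250, f(x_4) = 20.390869, coefficient = 2
x_5 = 2.4688, f(x_5) = 37.145692, coefficient = 2
x_6 = 2.8125, f(x_6) = 62.570572, coefficient = 2
x_7 = 3.1562, f(x_7) = 99.239732, coefficient = 2
x_8 = 3.5000, f(x_8) = 150.062500, coefficient = 1

I ≈ (0.343750/2) × 620.608894 = 106.667154
Exact value: 104.996289
Error: 1.670865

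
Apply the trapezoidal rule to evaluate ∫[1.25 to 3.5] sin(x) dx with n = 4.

f(x) = sin(x)
a = 1.25, b = 3.5, n = 4
h = (b - a)/n = 0.562500

Trapezoidal rule: (h/2)[f(x₀) + 2f(x₁) + 2f(x₂) + ... + f(xₙ)]

x_0 = 1.2500, f(x_0) = 0.948985, coefficient = 1
x_1 = 1.8125, f(x_1) = 0.970932, coefficient = 2
x_2 = 2.3750, f(x_2) = 0.693685, coefficient = 2
x_3 = 2.9375, f(x_3) = 0.202679, coefficient = 2
x_4 = 3.5000, f(x_4) = -0.350783, coefficient = 1

I ≈ (0.562500/2) × 4.332792 = 1.218598
Exact value: 1.251779
Error: 0.033181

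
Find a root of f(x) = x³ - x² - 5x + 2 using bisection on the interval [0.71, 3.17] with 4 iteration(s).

f(x) = x³ - x² - 5x + 2
Initial interval: [0.71, 3.17]

Iteration 1:
  c_1 = (0.710000 + 3.170000)/2 = 1.940000
  f(c_1) = f(1.940000) = -4.162216
  f(a) × f(c) ≥ 0, new interval: [1.940000, 3.170000]
Iteration 2:
  c_2 = (1.940000 + 3.170000)/2 = 2.555000
  f(c_2) = f(2.555000) = -0.623921
  f(a) × f(c) ≥ 0, new interval: [2.555000, 3.170000]
Iteration 3:
  c_3 = (2.555000 + 3.170000)/2 = 2.862500
  f(c_3) = f(2.862500) = 2.948650
  f(a) × f(c) < 0, new interval: [2.555000, 2.862500]
Iteration 4:
  c_4 = (2.555000 + 2.862500)/2 = 2.708750
  f(c_4) = f(2.708750) = 0.993907
  f(a) × f(c) < 0, new interval: [2.555000, 2.708750]

After 4 iteration(s), the approximation is c_4 = 2.708750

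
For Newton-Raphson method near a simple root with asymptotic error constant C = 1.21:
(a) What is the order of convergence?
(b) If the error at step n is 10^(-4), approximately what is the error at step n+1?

(a) Newton-Raphson has quadratic (order 2) convergence near simple roots.
    This means |e_{n+1}| ≈ C|e_n|².

(b) With |e_n| = 10^(-4) and C = 1.21:
    |e_{n+1}| ≈ 1.21 × (10^(-4))² = 1.21 × 10^(-8)

(a) 2 (quadratic); (b) |e_{n+1}| ≈ 1.210e-08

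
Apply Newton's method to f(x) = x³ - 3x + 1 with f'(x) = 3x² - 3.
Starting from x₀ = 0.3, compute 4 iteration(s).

f(x) = x³ - 3x + 1
f'(x) = 3x² - 3
x₀ = 0.3

Newton-Raphson formula: x_{n+1} = x_n - f(x_n)/f'(x_n)

Iteration 1:
  f(0.300000) = 0.127000
  f'(0.300000) = -2.730000
  x_1 = 0.300000 - 0.127000/(-2.730000) = 0.346520
Iteration 2:
  f(0.346520) = 0.002048
  f'(0.346520) = -2.639771
  x_2 = 0.346520 - 0.002048/(-2.639771) = 0.347296
Iteration 3:
  f(0.347296) = 0.000001
  f'(0.347296) = -2.638156
  x_3 = 0.347296 - 0.000001/(-2.638156) = 0.347296
Iteration 4:
  f(0.347296) = 0.000000
  f'(0.347296) = -2.638156
  x_4 = 0.347296 - 0.000000/(-2.638156) = 0.347296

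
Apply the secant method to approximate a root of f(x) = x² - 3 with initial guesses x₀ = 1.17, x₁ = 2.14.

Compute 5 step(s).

f(x) = x² - 3
x₀ = 1.17, x₁ = 2.14

Secant formula: x_{n+1} = x_n - f(x_n)(x_n - x_{n-1})/(f(x_n) - f(x_{n-1}))

Iteration 1:
  f(1.170000) = -1.631100
  f(2.140000) = 1.579600
  x_2 = 2.140000 - 1.579600×(2.140000 - 1.170000)/(1.579600 - (-1.631100))
       = 1.662779
Iteration 2:
  f(2.140000) = 1.579600
  f(1.662779) = -0.235164
  x_3 = 1.662779 - (-0.235164)×(1.662779 - 2.140000)/(-0.235164 - 1.579600)
       = 1.724620
Iteration 3:
  f(1.662779) = -0.235164
  f(1.724620) = -0.025687
  x_4 = 1.724620 - (-0.025687)×(1.724620 - 1.662779)/(-0.025687 - (-0.235164))
       = 1.732203
Iteration 4:
  f(1.724620) = -0.025687
  f(1.732203) = 0.000526
  x_5 = 1.732203 - 0.000526×(1.732203 - 1.724620)/(0.000526 - (-0.025687))
       = 1.732050
Iteration 5:
  f(1.732203) = 0.000526
  f(1.732050) = -0.000001
  x_6 = 1.732050 - (-0.000001)×(1.732050 - 1.732203)/(-0.000001 - 0.000526)
       = 1.732051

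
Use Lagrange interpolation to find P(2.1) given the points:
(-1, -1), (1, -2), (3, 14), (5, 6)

Lagrange interpolation formula:
P(x) = Σ yᵢ × Lᵢ(x)
where Lᵢ(x) = Π_{j≠i} (x - xⱼ)/(xᵢ - xⱼ)

L_0(2.1) = (2.1 - 1)/(-1 - 1) × (2.1 - 3)/(-1 - 3) × (2.1 - 5)/(-1 - 5) = -0.059812
L_1(2.1) = (2.1 - (-1))/(1 - (-1)) × (2.1 - 3)/(1 - 3) × (2.1 - 5)/(1 - 5) = 0.505687
L_2(2.1) = (2.1 - (-1))/(3 - (-1)) × (2.1 - 1)/(3 - 1) × (2.1 - 5)/(3 - 5) = 0.618063
L_3(2.1) = (2.1 - (-1))/(5 - (-1)) × (2.1 - 1)/(5 - 1) × (2.1 - 3)/(5 - 3) = -0.063938

P(2.1) = (-1)×L_0(2.1) + (-2)×L_1(2.1) + 14×L_2(2.1) + 6×L_3(2.1)
P(2.1) = 7.317688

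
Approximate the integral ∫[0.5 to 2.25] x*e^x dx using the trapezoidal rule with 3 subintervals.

f(x) = x*e^x
a = 0.5, b = 2.25, n = 3
h = (b - a)/n = 0.583333

Trapezoidal rule: (h/2)[f(x₀) + 2f(x₁) + 2f(x₂) + ... + f(xₙ)]

x_0 = 0.5000, f(x_0) = 0.824361, coefficient = 1
x_1 = 1.0833, f(x_1) = 3.200721, coefficient = 2
x_2 = 1.6667, f(x_2) = 8.824150, coefficient = 2
x_3 = 2.2500, f(x_3) = 21.347406, coefficient = 1

I ≈ (0.583333/2) × 46.221508 = 13.481273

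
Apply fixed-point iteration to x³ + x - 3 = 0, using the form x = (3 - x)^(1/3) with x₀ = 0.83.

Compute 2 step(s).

Equation: x³ + x - 3 = 0
Fixed-point form: x = (3 - x)^(1/3)
x₀ = 0.83

x_1 = g(0.830000) = 1.294653
x_2 = g(1.294653) = 1.194733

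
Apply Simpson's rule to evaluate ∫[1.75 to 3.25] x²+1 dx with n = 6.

f(x) = x²+1
a = 1.75, b = 3.25, n = 6
h = (b - a)/n = 0.250000

Simpson's rule: (h/3)[f(x₀) + 4f(x₁) + 2f(x₂) + ... + f(xₙ)]

x_0 = 1.7500, f(x_0) = 4.062500, coefficient = 1
x_1 = 2.0000, f(x_1) = 5.000000, coefficient = 4
x_2 = 2.2500, f(x_2) = 6.062500, coefficient = 2
x_3 = 2.5000, f(x_3) = 7.250000, coefficient = 4
x_4 = 2.7500, f(x_4) = 8.562500, coefficient = 2
x_5 = 3.0000, f(x_5) = 10.000000, coefficient = 4
x_6 = 3.2500, f(x_6) = 11.562500, coefficient = 1

I ≈ (0.250000/3) × 133.875000 = 11.156250
Exact value: 11.156250
Error: 0.000000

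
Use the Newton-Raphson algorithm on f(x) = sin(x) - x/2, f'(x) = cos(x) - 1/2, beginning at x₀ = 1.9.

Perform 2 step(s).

f(x) = sin(x) - x/2
f'(x) = cos(x) - 1/2
x₀ = 1.9

Newton-Raphson formula: x_{n+1} = x_n - f(x_n)/f'(x_n)

Iteration 1:
  f(1.900000) = -0.003700
  f'(1.900000) = -0.823290
  x_1 = 1.900000 - (-0.003700)/(-0.823290) = 1.895506
Iteration 2:
  f(1.895506) = -0.000010
  f'(1.895506) = -0.819034
  x_2 = 1.895506 - (-0.000010)/(-0.819034) = 1.895494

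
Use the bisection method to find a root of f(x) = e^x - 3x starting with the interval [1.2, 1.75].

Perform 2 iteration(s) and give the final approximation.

f(x) = e^x - 3x
Initial interval: [1.2, 1.75]

Iteration 1:
  c_1 = (1.200000 + 1.750000)/2 = 1.475000
  f(c_1) = f(1.475000) = -0.053964
  f(a) × f(c) ≥ 0, new interval: [1.475000, 1.750000]
Iteration 2:
  c_2 = (1.475000 + 1.750000)/2 = 1.612500
  f(c_2) = f(1.612500) = 0.177834
  f(a) × f(c) < 0, new interval: [1.475000, 1.612500]

After 2 iteration(s), the approximation is c_2 = 1.612500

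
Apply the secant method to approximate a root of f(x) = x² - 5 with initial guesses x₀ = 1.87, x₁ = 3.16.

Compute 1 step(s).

f(x) = x² - 5
x₀ = 1.87, x₁ = 3.16

Secant formula: x_{n+1} = x_n - f(x_n)(x_n - x_{n-1})/(f(x_n) - f(x_{n-1}))

Iteration 1:
  f(1.870000) = -1.503100
  f(3.160000) = 4.985600
  x_2 = 3.160000 - 4.985600×(3.160000 - 1.870000)/(4.985600 - (-1.503100))
       = 2.168827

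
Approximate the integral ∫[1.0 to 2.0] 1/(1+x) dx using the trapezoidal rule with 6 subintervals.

f(x) = 1/(1+x)
a = 1.0, b = 2.0, n = 6
h = (b - a)/n = 0.166667

Trapezoidal rule: (h/2)[f(x₀) + 2f(x₁) + 2f(x₂) + ... + f(xₙ)]

x_0 = 1.0000, f(x_0) = 0.500000, coefficient = 1
x_1 = 1.1667, f(x_1) = 0.461538, coefficient = 2
x_2 = 1.3333, f(x_2) = 0.428571, coefficient = 2
x_3 = 1.5000, f(x_3) = 0.400000, coefficient = 2
x_4 = 1.6667, f(x_4) = 0.375000, coefficient = 2
x_5 = 1.8333, f(x_5) = 0.352941, coefficient = 2
x_6 = 2.0000, f(x_6) = 0.333333, coefficient = 1

I ≈ (0.166667/2) × 4.869435 = 0.405786
Exact value: 0.405465
Error: 0.000321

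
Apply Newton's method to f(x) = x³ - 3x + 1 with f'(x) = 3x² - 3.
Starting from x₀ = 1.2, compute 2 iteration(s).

f(x) = x³ - 3x + 1
f'(x) = 3x² - 3
x₀ = 1.2

Newton-Raphson formula: x_{n+1} = x_n - f(x_n)/f'(x_n)

Iteration 1:
  f(1.200000) = -0.872000
  f'(1.200000) = 1.320000
  x_1 = 1.200000 - (-0.872000)/1.320000 = 1.860606
Iteration 2:
  f(1.860606) = 1.859330
  f'(1.860606) = 7.385565
  x_2 = 1.860606 - 1.859330/7.385565 = 1.608854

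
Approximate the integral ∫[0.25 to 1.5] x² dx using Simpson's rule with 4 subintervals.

f(x) = x²
a = 0.25, b = 1.5, n = 4
h = (b - a)/n = 0.312500

Simpson's rule: (h/3)[f(x₀) + 4f(x₁) + 2f(x₂) + ... + f(xₙ)]

x_0 = 0.2500, f(x_0) = 0.062500, coefficient = 1
x_1 = 0.5625, f(x_1) = 0.316406, coefficient = 4
x_2 = 0.8750, f(x_2) = 0.765625, coefficient = 2
x_3 = 1.1875, f(x_3) = 1.410156, coefficient = 4
x_4 = 1.5000, f(x_4) = 2.250000, coefficient = 1

I ≈ (0.312500/3) × 10.750000 = 1.119792
Exact value: 1.119792
Error: 0.000000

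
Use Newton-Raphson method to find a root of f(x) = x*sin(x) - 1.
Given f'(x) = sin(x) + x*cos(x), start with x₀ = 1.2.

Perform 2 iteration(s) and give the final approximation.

f(x) = x*sin(x) - 1
f'(x) = sin(x) + x*cos(x)
x₀ = 1.2

Newton-Raphson formula: x_{n+1} = x_n - f(x_n)/f'(x_n)

Iteration 1:
  f(1.200000) = 0.118447
  f'(1.200000) = 1.366868
  x_1 = 1.200000 - 0.118447/1.366868 = 1.113344
Iteration 2:
  f(1.113344) = -0.001129
  f'(1.113344) = 1.388904
  x_2 = 1.113344 - (-0.001129)/1.388904 = 1.114157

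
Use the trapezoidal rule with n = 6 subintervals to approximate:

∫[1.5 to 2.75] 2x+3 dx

f(x) = 2x+3
a = 1.5, b = 2.75, n = 6
h = (b - a)/n = 0.208333

Trapezoidal rule: (h/2)[f(x₀) + 2f(x₁) + 2f(x₂) + ... + f(xₙ)]

x_0 = 1.5000, f(x_0) = 6.000000, coefficient = 1
x_1 = 1.7083, f(x_1) = 6.416667, coefficient = 2
x_2 = 1.9167, f(x_2) = 6.833333, coefficient = 2
x_3 = 2.1250, f(x_3) = 7.250000, coefficient = 2
x_4 = 2.3333, f(x_4) = 7.666667, coefficient = 2
x_5 = 2.5417, f(x_5) = 8.083333, coefficient = 2
x_6 = 2.7500, f(x_6) = 8.500000, coefficient = 1

I ≈ (0.208333/2) × 87.000000 = 9.062500
Exact value: 9.062500
Error: 0.000000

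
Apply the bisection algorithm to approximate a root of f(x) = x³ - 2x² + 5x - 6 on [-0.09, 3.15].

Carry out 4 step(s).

f(x) = x³ - 2x² + 5x - 6
Initial interval: [-0.09, 3.15]

Iteration 1:
  c_1 = (-0.090000 + 3.150000)/2 = 1.530000
  f(c_1) = f(1.530000) = 0.549777
  f(a) × f(c) < 0, new interval: [-0.090000, 1.530000]
Iteration 2:
  c_2 = (-0.090000 + 1.530000)/2 = 0.720000
  f(c_2) = f(0.720000) = -3.063552
  f(a) × f(c) ≥ 0, new interval: [0.720000, 1.530000]
Iteration 3:
  c_3 = (0.720000 + 1.530000)/2 = 1.125000
  f(c_3) = f(1.125000) = -1.482422
  f(a) × f(c) ≥ 0, new interval: [1.125000, 1.530000]
Iteration 4:
  c_4 = (1.125000 + 1.530000)/2 = 1.327500
  f(c_4) = f(1.327500) = -0.547617
  f(a) × f(c) ≥ 0, new interval: [1.327500, 1.530000]

After 4 iteration(s), the approximation is c_4 = 1.327500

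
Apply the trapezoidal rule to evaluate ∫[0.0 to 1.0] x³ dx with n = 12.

f(x) = x³
a = 0.0, b = 1.0, n = 12
h = (b - a)/n = 0.083333

Trapezoidal rule: (h/2)[f(x₀) + 2f(x₁) + 2f(x₂) + ... + f(xₙ)]

x_0 = 0.0000, f(x_0) = 0.000000, coefficient = 1
x_1 = 0.0833, f(x_1) = 0.000579, coefficient = 2
x_2 = 0.1667, f(x_2) = 0.004630, coefficient = 2
x_3 = 0.2500, f(x_3) = 0.015625, coefficient = 2
x_4 = 0.3333, f(x_4) = 0.037037, coefficient = 2
x_5 = 0.4167, f(x_5) = 0.072338, coefficient = 2
x_6 = 0.5000, f(x_6) = 0.125000, coefficient = 2
x_7 = 0.5833, f(x_7) = 0.198495, coefficient = 2
x_8 = 0.6667, f(x_8) = 0.296296, coefficient = 2
x_9 = 0.7500, f(x_9) = 0.421875, coefficient = 2
x_10 = 0.8333, f(x_10) = 0.578704, coefficient = 2
x_11 = 0.9167, f(x_11) = 0.770255, coefficient = 2
x_12 = 1.0000, f(x_12) = 1.000000, coefficient = 1

I ≈ (0.083333/2) × 6.041667 = 0.251736
Exact value: 0.250000
Error: 0.001736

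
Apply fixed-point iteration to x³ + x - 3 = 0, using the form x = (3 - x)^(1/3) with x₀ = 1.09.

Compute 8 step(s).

Equation: x³ + x - 3 = 0
Fixed-point form: x = (3 - x)^(1/3)
x₀ = 1.09

x_1 = g(1.090000) = 1.240731
x_2 = g(1.240731) = 1.207195
x_3 = g(1.207195) = 1.214817
x_4 = g(1.214817) = 1.213093
x_5 = g(1.213093) = 1.213484
x_6 = g(1.213484) = 1.213395
x_7 = g(1.213395) = 1.213415
x_8 = g(1.213415) = 1.213411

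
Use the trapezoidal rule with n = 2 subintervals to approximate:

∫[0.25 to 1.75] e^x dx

f(x) = e^x
a = 0.25, b = 1.75, n = 2
h = (b - a)/n = 0.750000

Trapezoidal rule: (h/2)[f(x₀) + 2f(x₁) + 2f(x₂) + ... + f(xₙ)]

x_0 = 0.2500, f(x_0) = 1.284025, coefficient = 1
x_1 = 1.0000, f(x_1) = 2.718282, coefficient = 2
x_2 = 1.7500, f(x_2) = 5.754603, coefficient = 1

I ≈ (0.750000/2) × 12.475192 = 4.678197
Exact value: 4.470577
Error: 0.207620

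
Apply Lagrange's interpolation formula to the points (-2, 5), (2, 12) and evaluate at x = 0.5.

Lagrange interpolation formula:
P(x) = Σ yᵢ × Lᵢ(x)
where Lᵢ(x) = Π_{j≠i} (x - xⱼ)/(xᵢ - xⱼ)

L_0(0.5) = (0.5 - 2)/(-2 - 2) = 0.375000
L_1(0.5) = (0.5 - (-2))/(2 - (-2)) = 0.625000

P(0.5) = 5×L_0(0.5) + 12×L_1(0.5)
P(0.5) = 9.375000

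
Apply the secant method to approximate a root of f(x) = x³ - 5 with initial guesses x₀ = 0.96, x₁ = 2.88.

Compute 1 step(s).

f(x) = x³ - 5
x₀ = 0.96, x₁ = 2.88

Secant formula: x_{n+1} = x_n - f(x_n)(x_n - x_{n-1})/(f(x_n) - f(x_{n-1}))

Iteration 1:
  f(0.960000) = -4.115264
  f(2.880000) = 18.887872
  x_2 = 2.880000 - 18.887872×(2.880000 - 0.960000)/(18.887872 - (-4.115264))
       = 1.303488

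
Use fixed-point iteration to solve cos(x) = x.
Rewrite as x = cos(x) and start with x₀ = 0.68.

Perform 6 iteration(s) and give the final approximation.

Equation: cos(x) = x
Fixed-point form: x = cos(x)
x₀ = 0.68

x_1 = g(0.680000) = 0.777573
x_2 = g(0.777573) = 0.712618
x_3 = g(0.712618) = 0.756652
x_4 = g(0.756652) = 0.727138
x_5 = g(0.727138) = 0.747080
x_6 = g(0.747080) = 0.733676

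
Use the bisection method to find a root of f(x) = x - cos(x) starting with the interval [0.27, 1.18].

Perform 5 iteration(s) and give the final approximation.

f(x) = x - cos(x)
Initial interval: [0.27, 1.18]

Iteration 1:
  c_1 = (0.270000 + 1.180000)/2 = 0.725000
  f(c_1) = f(0.725000) = -0.023499
  f(a) × f(c) ≥ 0, new interval: [0.725000, 1.180000]
Iteration 2:
  c_2 = (0.725000 + 1.180000)/2 = 0.952500
  f(c_2) = f(0.952500) = 0.372852
  f(a) × f(c) < 0, new interval: [0.725000, 0.952500]
Iteration 3:
  c_3 = (0.725000 + 0.952500)/2 = 0.838750
  f(c_3) = f(0.838750) = 0.170357
  f(a) × f(c) < 0, new interval: [0.725000, 0.838750]
Iteration 4:
  c_4 = (0.725000 + 0.838750)/2 = 0.781875
  f(c_4) = f(0.781875) = 0.072281
  f(a) × f(c) < 0, new interval: [0.725000, 0.781875]
Iteration 5:
  c_5 = (0.725000 + 0.781875)/2 = 0.753437
  f(c_5) = f(0.753437) = 0.024096
  f(a) × f(c) < 0, new interval: [0.725000, 0.753437]

After 5 iteration(s), the approximation is c_5 = 0.753437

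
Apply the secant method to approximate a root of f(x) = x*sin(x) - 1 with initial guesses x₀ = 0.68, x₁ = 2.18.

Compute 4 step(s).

f(x) = x*sin(x) - 1
x₀ = 0.68, x₁ = 2.18

Secant formula: x_{n+1} = x_n - f(x_n)(x_n - x_{n-1})/(f(x_n) - f(x_{n-1}))

Iteration 1:
  f(0.680000) = -0.572421
  f(2.180000) = 0.787827
  x_2 = 2.180000 - 0.787827×(2.180000 - 0.680000)/(0.787827 - (-0.572421))
       = 1.311232
Iteration 2:
  f(2.180000) = 0.787827
  f(1.311232) = 0.267308
  x_3 = 1.311232 - 0.267308×(1.311232 - 2.180000)/(0.267308 - 0.787827)
       = 0.865084
Iteration 3:
  f(1.311232) = 0.267308
  f(0.865084) = -0.341542
  x_4 = 0.865084 - (-0.341542)×(0.865084 - 1.311232)/(-0.341542 - 0.267308)
       = 1.115356
Iteration 4:
  f(0.865084) = -0.341542
  f(1.115356) = 0.001665
  x_5 = 1.115356 - 0.001665×(1.115356 - 0.865084)/(0.001665 - (-0.341542))
       = 1.114142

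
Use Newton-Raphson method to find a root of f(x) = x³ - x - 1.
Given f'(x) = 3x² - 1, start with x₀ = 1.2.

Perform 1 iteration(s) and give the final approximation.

f(x) = x³ - x - 1
f'(x) = 3x² - 1
x₀ = 1.2

Newton-Raphson formula: x_{n+1} = x_n - f(x_n)/f'(x_n)

Iteration 1:
  f(1.200000) = -0.472000
  f'(1.200000) = 3.320000
  x_1 = 1.200000 - (-0.472000)/3.320000 = 1.342169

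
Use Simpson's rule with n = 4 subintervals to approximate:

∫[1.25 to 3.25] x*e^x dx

f(x) = x*e^x
a = 1.25, b = 3.25, n = 4
h = (b - a)/n = 0.500000

Simpson's rule: (h/3)[f(x₀) + 4f(x₁) + 2f(x₂) + ... + f(xₙ)]

x_0 = 1.2500, f(x_0) = 4.362929, coefficient = 1
x_1 = 1.7500, f(x_1) = 10.070555, coefficient = 4
x_2 = 2.2500, f(x_2) = 21.347406, coefficient = 2
x_3 = 2.7500, f(x_3) = 43.017238, coefficient = 4
x_4 = 3.2500, f(x_4) = 83.818605, coefficient = 1

I ≈ (0.500000/3) × 343.227514 = 57.204586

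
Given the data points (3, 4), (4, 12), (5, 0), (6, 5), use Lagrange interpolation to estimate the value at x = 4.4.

Lagrange interpolation formula:
P(x) = Σ yᵢ × Lᵢ(x)
where Lᵢ(x) = Π_{j≠i} (x - xⱼ)/(xᵢ - xⱼ)

L_0(4.4) = (4.4 - 4)/(3 - 4) × (4.4 - 5)/(3 - 5) × (4.4 - 6)/(3 - 6) = -0.064000
L_1(4.4) = (4.4 - 3)/(4 - 3) × (4.4 - 5)/(4 - 5) × (4.4 - 6)/(4 - 6) = 0.672000
L_2(4.4) = (4.4 - 3)/(5 - 3) × (4.4 - 4)/(5 - 4) × (4.4 - 6)/(5 - 6) = 0.448000
L_3(4.4) = (4.4 - 3)/(6 - 3) × (4.4 - 4)/(6 - 4) × (4.4 - 5)/(6 - 5) = -0.056000

P(4.4) = 4×L_0(4.4) + 12×L_1(4.4) + 0×L_2(4.4) + 5×L_3(4.4)
P(4.4) = 7.528000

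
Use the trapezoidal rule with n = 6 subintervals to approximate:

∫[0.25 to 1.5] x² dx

f(x) = x²
a = 0.25, b = 1.5, n = 6
h = (b - a)/n = 0.208333

Trapezoidal rule: (h/2)[f(x₀) + 2f(x₁) + 2f(x₂) + ... + f(xₙ)]

x_0 = 0.2500, f(x_0) = 0.062500, coefficient = 1
x_1 = 0.4583, f(x_1) = 0.210069, coefficient = 2
x_2 = 0.6667, f(x_2) = 0.444444, coefficient = 2
x_3 = 0.8750, f(x_3) = 0.765625, coefficient = 2
x_4 = 1.0833, f(x_4) = 1.173611, coefficient = 2
x_5 = 1.2917, f(x_5) = 1.668403, coefficient = 2
x_6 = 1.5000, f(x_6) = 2.250000, coefficient = 1

I ≈ (0.208333/2) × 10.836806 = 1.128834
Exact value: 1.119792
Error: 0.009042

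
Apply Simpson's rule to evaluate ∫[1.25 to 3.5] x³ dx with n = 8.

f(x) = x³
a = 1.25, b = 3.5, n = 8
h = (b - a)/n = 0.281250

Simpson's rule: (h/3)[f(x₀) + 4f(x₁) + 2f(x₂) + ... + f(xₙ)]

x_0 = 1.2500, f(x_0) = 1.953125, coefficient = 1
x_1 = 1.5312, f(x_1) = 3.590363, coefficient = 4
x_2 = 1.8125, f(x_2) = 5.954346, coefficient = 2
x_3 = 2.0938, f(x_3) = 9.178558, coefficient = 4
x_4 = 2.3750, f(x_4) = 13.396484, coefficient = 2
x_5 = 2.6562, f(x_5) = 18.741608, coefficient = 4
x_6 = 2.9375, f(x_6) = 25.347412, coefficient = 2
x_7 = 3.2188, f(x_7) = 33.347382, coefficient = 4
x_8 = 3.5000, f(x_8) = 42.875000, coefficient = 1

I ≈ (0.281250/3) × 393.656250 = 36.905273
Exact value: 36.905273
Error: 0.000000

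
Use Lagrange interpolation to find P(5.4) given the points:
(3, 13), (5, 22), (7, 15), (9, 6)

Lagrange interpolation formula:
P(x) = Σ yᵢ × Lᵢ(x)
where Lᵢ(x) = Π_{j≠i} (x - xⱼ)/(xᵢ - xⱼ)

L_0(5.4) = (5.4 - 5)/(3 - 5) × (5.4 - 7)/(3 - 7) × (5.4 - 9)/(3 - 9) = -0.048000
L_1(5.4) = (5.4 - 3)/(5 - 3) × (5.4 - 7)/(5 - 7) × (5.4 - 9)/(5 - 9) = 0.864000
L_2(5.4) = (5.4 - 3)/(7 - 3) × (5.4 - 5)/(7 - 5) × (5.4 - 9)/(7 - 9) = 0.216000
L_3(5.4) = (5.4 - 3)/(9 - 3) × (5.4 - 5)/(9 - 5) × (5.4 - 7)/(9 - 7) = -0.032000

P(5.4) = 13×L_0(5.4) + 22×L_1(5.4) + 15×L_2(5.4) + 6×L_3(5.4)
P(5.4) = 21.432000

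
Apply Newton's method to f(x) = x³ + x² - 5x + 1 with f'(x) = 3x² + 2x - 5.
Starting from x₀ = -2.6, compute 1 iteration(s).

f(x) = x³ + x² - 5x + 1
f'(x) = 3x² + 2x - 5
x₀ = -2.6

Newton-Raphson formula: x_{n+1} = x_n - f(x_n)/f'(x_n)

Iteration 1:
  f(-2.600000) = 3.184000
  f'(-2.600000) = 10.080000
  x_1 = -2.600000 - 3.184000/10.080000 = -2.915873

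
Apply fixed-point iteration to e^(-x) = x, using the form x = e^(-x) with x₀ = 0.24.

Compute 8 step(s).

Equation: e^(-x) = x
Fixed-point form: x = e^(-x)
x₀ = 0.24

x_1 = g(0.240000) = 0.786628
x_2 = g(0.786628) = 0.455378
x_3 = g(0.455378) = 0.634208
x_4 = g(0.634208) = 0.530355
x_5 = g(0.530355) = 0.588396
x_6 = g(0.588396) = 0.555217
x_7 = g(0.555217) = 0.573948
x_8 = g(0.573948) = 0.563297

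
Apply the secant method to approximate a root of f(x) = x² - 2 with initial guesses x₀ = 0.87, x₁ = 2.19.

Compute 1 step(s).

f(x) = x² - 2
x₀ = 0.87, x₁ = 2.19

Secant formula: x_{n+1} = x_n - f(x_n)(x_n - x_{n-1})/(f(x_n) - f(x_{n-1}))

Iteration 1:
  f(0.870000) = -1.243100
  f(2.190000) = 2.796100
  x_2 = 2.190000 - 2.796100×(2.190000 - 0.870000)/(2.796100 - (-1.243100))
       = 1.276242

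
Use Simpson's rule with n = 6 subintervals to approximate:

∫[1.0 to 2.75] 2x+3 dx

f(x) = 2x+3
a = 1.0, b = 2.75, n = 6
h = (b - a)/n = 0.291667

Simpson's rule: (h/3)[f(x₀) + 4f(x₁) + 2f(x₂) + ... + f(xₙ)]

x_0 = 1.0000, f(x_0) = 5.000000, coefficient = 1
x_1 = 1.2917, f(x_1) = 5.583333, coefficient = 4
x_2 = 1.5833, f(x_2) = 6.166667, coefficient = 2
x_3 = 1.8750, f(x_3) = 6.750000, coefficient = 4
x_4 = 2.1667, f(x_4) = 7.333333, coefficient = 2
x_5 = 2.4583, f(x_5) = 7.916667, coefficient = 4
x_6 = 2.7500, f(x_6) = 8.500000, coefficient = 1

I ≈ (0.291667/3) × 121.500000 = 11.812500
Exact value: 11.812500
Error: 0.000000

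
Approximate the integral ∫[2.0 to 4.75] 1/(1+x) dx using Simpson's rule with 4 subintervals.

f(x) = 1/(1+x)
a = 2.0, b = 4.75, n = 4
h = (b - a)/n = 0.687500

Simpson's rule: (h/3)[f(x₀) + 4f(x₁) + 2f(x₂) + ... + f(xₙ)]

x_0 = 2.0000, f(x_0) = 0.333333, coefficient = 1
x_1 = 2.6875, f(x_1) = 0.271186, coefficient = 4
x_2 = 3.3750, f(x_2) = 0.228571, coefficient = 2
x_3 = 4.0625, f(x_3) = 0.197531, coefficient = 4
x_4 = 4.7500, f(x_4) = 0.173913, coefficient = 1

I ≈ (0.687500/3) × 2.839258 = 0.650663
Exact value: 0.650588
Error: 0.000076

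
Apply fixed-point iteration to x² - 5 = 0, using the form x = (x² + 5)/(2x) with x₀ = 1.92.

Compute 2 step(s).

Equation: x² - 5 = 0
Fixed-point form: x = (x² + 5)/(2x)
x₀ = 1.92

x_1 = g(1.920000) = 2.262083
x_2 = g(2.262083) = 2.236218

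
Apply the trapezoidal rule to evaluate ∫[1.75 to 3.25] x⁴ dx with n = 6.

f(x) = x⁴
a = 1.75, b = 3.25, n = 6
h = (b - a)/n = 0.250000

Trapezoidal rule: (h/2)[f(x₀) + 2f(x₁) + 2f(x₂) + ... + f(xₙ)]

x_0 = 1.7500, f(x_0) = 9.378906, coefficient = 1
x_1 = 2.0000, f(x_1) = 16.000000, coefficient = 2
x_2 = 2.2500, f(x_2) = 25.628906, coefficient = 2
x_3 = 2.5000, f(x_3) = 39.062500, coefficient = 2
x_4 = 2.7500, f(x_4) = 57.191406, coefficient = 2
x_5 = 3.0000, f(x_5) = 81.000000, coefficient = 2
x_6 = 3.2500, f(x_6) = 111.566406, coefficient = 1

I ≈ (0.250000/2) × 558.710938 = 69.838867
Exact value: 69.235547
Error: 0.603320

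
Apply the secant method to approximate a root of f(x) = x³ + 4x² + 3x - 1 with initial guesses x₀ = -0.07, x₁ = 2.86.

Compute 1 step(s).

f(x) = x³ + 4x² + 3x - 1
x₀ = -0.07, x₁ = 2.86

Secant formula: x_{n+1} = x_n - f(x_n)(x_n - x_{n-1})/(f(x_n) - f(x_{n-1}))

Iteration 1:
  f(-0.070000) = -1.190743
  f(2.860000) = 63.692056
  x_2 = 2.860000 - 63.692056×(2.860000 - (-0.070000))/(63.692056 - (-1.190743))
       = -0.016228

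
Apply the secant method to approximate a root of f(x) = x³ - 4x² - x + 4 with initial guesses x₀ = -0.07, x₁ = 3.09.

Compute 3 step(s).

f(x) = x³ - 4x² - x + 4
x₀ = -0.07, x₁ = 3.09

Secant formula: x_{n+1} = x_n - f(x_n)(x_n - x_{n-1})/(f(x_n) - f(x_{n-1}))

Iteration 1:
  f(-0.070000) = 4.050057
  f(3.090000) = -7.778771
  x_2 = 3.090000 - (-7.778771)×(3.090000 - (-0.070000))/(-7.778771 - 4.050057)
       = 1.011948
Iteration 2:
  f(3.090000) = -7.778771
  f(1.011948) = -0.071831
  x_3 = 1.011948 - (-0.071831)×(1.011948 - 3.090000)/(-0.071831 - (-7.778771))
       = 0.992580
Iteration 3:
  f(1.011948) = -0.071831
  f(0.992580) = 0.044463
  x_4 = 0.992580 - 0.044463×(0.992580 - 1.011948)/(0.044463 - (-0.071831))
       = 0.999985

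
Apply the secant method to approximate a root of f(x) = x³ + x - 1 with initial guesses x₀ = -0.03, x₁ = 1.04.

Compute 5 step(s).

f(x) = x³ + x - 1
x₀ = -0.03, x₁ = 1.04

Secant formula: x_{n+1} = x_n - f(x_n)(x_n - x_{n-1})/(f(x_n) - f(x_{n-1}))

Iteration 1:
  f(-0.030000) = -1.030027
  f(1.040000) = 1.164864
  x_2 = 1.040000 - 1.164864×(1.040000 - (-0.030000))/(1.164864 - (-1.030027))
       = 0.472134
Iteration 2:
  f(1.040000) = 1.164864
  f(0.472134) = -0.422623
  x_3 = 0.472134 - (-0.422623)×(0.472134 - 1.040000)/(-0.422623 - 1.164864)
       = 0.623312
Iteration 3:
  f(0.472134) = -0.422623
  f(0.623312) = -0.134521
  x_4 = 0.623312 - (-0.134521)×(0.623312 - 0.472134)/(-0.134521 - (-0.422623))
       = 0.693900
Iteration 4:
  f(0.623312) = -0.134521
  f(0.693900) = 0.028010
  x_5 = 0.693900 - 0.028010×(0.693900 - 0.623312)/(0.028010 - (-0.134521))
       = 0.681735
Iteration 5:
  f(0.693900) = 0.028010
  f(0.681735) = -0.001421
  x_6 = 0.681735 - (-0.001421)×(0.681735 - 0.693900)/(-0.001421 - 0.028010)
       = 0.682322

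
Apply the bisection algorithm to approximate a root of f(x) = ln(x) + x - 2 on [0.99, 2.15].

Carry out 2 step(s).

f(x) = ln(x) + x - 2
Initial interval: [0.99, 2.15]

Iteration 1:
  c_1 = (0.990000 + 2.150000)/2 = 1.570000
  f(c_1) = f(1.570000) = 0.021076
  f(a) × f(c) < 0, new interval: [0.990000, 1.570000]
Iteration 2:
  c_2 = (0.990000 + 1.570000)/2 = 1.280000
  f(c_2) = f(1.280000) = -0.473140
  f(a) × f(c) ≥ 0, new interval: [1.280000, 1.570000]

After 2 iteration(s), the approximation is c_2 = 1.280000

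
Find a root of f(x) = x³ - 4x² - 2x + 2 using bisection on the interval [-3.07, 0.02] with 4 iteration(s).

f(x) = x³ - 4x² - 2x + 2
Initial interval: [-3.07, 0.02]

Iteration 1:
  c_1 = (-3.070000 + 0.020000)/2 = -1.525000
  f(c_1) = f(-1.525000) = -7.799078
  f(a) × f(c) ≥ 0, new interval: [-1.525000, 0.020000]
Iteration 2:
  c_2 = (-1.525000 + 0.020000)/2 = -0.752500
  f(c_2) = f(-0.752500) = 0.813867
  f(a) × f(c) < 0, new interval: [-1.525000, -0.752500]
Iteration 3:
  c_3 = (-1.525000 + (-0.752500))/2 = -1.138750
  f(c_3) = f(-1.138750) = -2.386182
  f(a) × f(c) ≥ 0, new interval: [-1.138750, -0.752500]
Iteration 4:
  c_4 = (-1.138750 + (-0.752500))/2 = -0.945625
  f(c_4) = f(-0.945625) = -0.531161
  f(a) × f(c) ≥ 0, new interval: [-0.945625, -0.752500]

After 4 iteration(s), the approximation is c_4 = -0.945625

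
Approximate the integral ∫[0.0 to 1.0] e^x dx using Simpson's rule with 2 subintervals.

f(x) = e^x
a = 0.0, b = 1.0, n = 2
h = (b - a)/n = 0.500000

Simpson's rule: (h/3)[f(x₀) + 4f(x₁) + 2f(x₂) + ... + f(xₙ)]

x_0 = 0.0000, f(x_0) = 1.000000, coefficient = 1
x_1 = 0.5000, f(x_1) = 1.648721, coefficient = 4
x_2 = 1.0000, f(x_2) = 2.718282, coefficient = 1

I ≈ (0.500000/3) × 10.313167 = 1.718861
Exact value: 1.718282
Error: 0.000579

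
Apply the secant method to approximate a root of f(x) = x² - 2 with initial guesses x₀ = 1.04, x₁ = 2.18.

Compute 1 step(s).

f(x) = x² - 2
x₀ = 1.04, x₁ = 2.18

Secant formula: x_{n+1} = x_n - f(x_n)(x_n - x_{n-1})/(f(x_n) - f(x_{n-1}))

Iteration 1:
  f(1.040000) = -0.918400
  f(2.180000) = 2.752400
  x_2 = 2.180000 - 2.752400×(2.180000 - 1.040000)/(2.752400 - (-0.918400))
       = 1.325217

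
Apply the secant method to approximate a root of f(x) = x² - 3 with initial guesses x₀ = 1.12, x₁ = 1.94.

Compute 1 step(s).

f(x) = x² - 3
x₀ = 1.12, x₁ = 1.94

Secant formula: x_{n+1} = x_n - f(x_n)(x_n - x_{n-1})/(f(x_n) - f(x_{n-1}))

Iteration 1:
  f(1.120000) = -1.745600
  f(1.940000) = 0.763600
  x_2 = 1.940000 - 0.763600×(1.940000 - 1.120000)/(0.763600 - (-1.745600))
       = 1.690458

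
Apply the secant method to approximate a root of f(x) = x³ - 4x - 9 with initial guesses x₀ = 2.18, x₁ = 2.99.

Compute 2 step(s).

f(x) = x³ - 4x - 9
x₀ = 2.18, x₁ = 2.99

Secant formula: x_{n+1} = x_n - f(x_n)(x_n - x_{n-1})/(f(x_n) - f(x_{n-1}))

Iteration 1:
  f(2.180000) = -7.359768
  f(2.990000) = 5.770899
  x_2 = 2.990000 - 5.770899×(2.990000 - 2.180000)/(5.770899 - (-7.359768))
       = 2.634007
Iteration 2:
  f(2.990000) = 5.770899
  f(2.634007) = -1.261310
  x_3 = 2.634007 - (-1.261310)×(2.634007 - 2.990000)/(-1.261310 - 5.770899)
       = 2.697858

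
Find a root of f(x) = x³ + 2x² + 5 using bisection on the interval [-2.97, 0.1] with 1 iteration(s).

f(x) = x³ + 2x² + 5
Initial interval: [-2.97, 0.1]

Iteration 1:
  c_1 = (-2.970000 + 0.100000)/2 = -1.435000
  f(c_1) = f(-1.435000) = 6.163462
  f(a) × f(c) < 0, new interval: [-2.970000, -1.435000]

After 1 iteration(s), the approximation is c_1 = -1.435000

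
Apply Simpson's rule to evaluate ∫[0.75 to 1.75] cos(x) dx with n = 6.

f(x) = cos(x)
a = 0.75, b = 1.75, n = 6
h = (b - a)/n = 0.166667

Simpson's rule: (h/3)[f(x₀) + 4f(x₁) + 2f(x₂) + ... + f(xₙ)]

x_0 = 0.7500, f(x_0) = 0.731689, coefficient = 1
x_1 = 0.9167, f(x_1) = 0.608469, coefficient = 4
x_2 = 1.0833, f(x_2) = 0.468386, coefficient = 2
x_3 = 1.2500, f(x_3) = 0.315322, coefficient = 4
x_4 = 1.4167, f(x_4) = 0.153520, coefficient = 2
x_5 = 1.5833, f(x_5) = -0.012537, coefficient = 4
x_6 = 1.7500, f(x_6) = -0.178246, coefficient = 1

I ≈ (0.166667/3) × 5.442273 = 0.302348
Exact value: 0.302347
Error: 0.000001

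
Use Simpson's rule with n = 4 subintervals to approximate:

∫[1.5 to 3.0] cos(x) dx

f(x) = cos(x)
a = 1.5, b = 3.0, n = 4
h = (b - a)/n = 0.375000

Simpson's rule: (h/3)[f(x₀) + 4f(x₁) + 2f(x₂) + ... + f(xₙ)]

x_0 = 1.5000, f(x_0) = 0.070737, coefficient = 1
x_1 = 1.8750, f(x_1) = -0.299534, coefficient = 4
x_2 = 2.2500, f(x_2) = -0.628174, coefficient = 2
x_3 = 2.6250, f(x_3) = -0.869507, coefficient = 4
x_4 = 3.0000, f(x_4) = -0.989992, coefficient = 1

I ≈ (0.375000/3) × -6.851765 = -0.856471
Exact value: -0.856375
Error: 0.000096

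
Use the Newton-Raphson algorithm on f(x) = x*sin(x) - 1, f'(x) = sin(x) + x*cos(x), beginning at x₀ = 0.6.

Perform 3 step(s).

f(x) = x*sin(x) - 1
f'(x) = sin(x) + x*cos(x)
x₀ = 0.6

Newton-Raphson formula: x_{n+1} = x_n - f(x_n)/f'(x_n)

Iteration 1:
  f(0.600000) = -0.661215
  f'(0.600000) = 1.059844
  x_1 = 0.600000 - (-0.661215)/1.059844 = 1.223879
Iteration 2:
  f(1.223879) = 0.150967
  f'(1.223879) = 1.356545
  x_2 = 1.223879 - 0.150967/1.356545 = 1.112591
Iteration 3:
  f(1.112591) = -0.002175
  f'(1.112591) = 1.388990
  x_3 = 1.112591 - (-0.002175)/1.388990 = 1.114157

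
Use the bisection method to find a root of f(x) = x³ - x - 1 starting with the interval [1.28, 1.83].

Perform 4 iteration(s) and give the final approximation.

f(x) = x³ - x - 1
Initial interval: [1.28, 1.83]

Iteration 1:
  c_1 = (1.280000 + 1.830000)/2 = 1.555000
  f(c_1) = f(1.555000) = 1.205029
  f(a) × f(c) < 0, new interval: [1.280000, 1.555000]
Iteration 2:
  c_2 = (1.280000 + 1.555000)/2 = 1.417500
  f(c_2) = f(1.417500) = 0.430692
  f(a) × f(c) < 0, new interval: [1.280000, 1.417500]
Iteration 3:
  c_3 = (1.280000 + 1.417500)/2 = 1.348750
  f(c_3) = f(1.348750) = 0.104797
  f(a) × f(c) < 0, new interval: [1.280000, 1.348750]
Iteration 4:
  c_4 = (1.280000 + 1.348750)/2 = 1.314375
  f(c_4) = f(1.314375) = -0.043685
  f(a) × f(c) ≥ 0, new interval: [1.314375, 1.348750]

After 4 iteration(s), the approximation is c_4 = 1.314375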